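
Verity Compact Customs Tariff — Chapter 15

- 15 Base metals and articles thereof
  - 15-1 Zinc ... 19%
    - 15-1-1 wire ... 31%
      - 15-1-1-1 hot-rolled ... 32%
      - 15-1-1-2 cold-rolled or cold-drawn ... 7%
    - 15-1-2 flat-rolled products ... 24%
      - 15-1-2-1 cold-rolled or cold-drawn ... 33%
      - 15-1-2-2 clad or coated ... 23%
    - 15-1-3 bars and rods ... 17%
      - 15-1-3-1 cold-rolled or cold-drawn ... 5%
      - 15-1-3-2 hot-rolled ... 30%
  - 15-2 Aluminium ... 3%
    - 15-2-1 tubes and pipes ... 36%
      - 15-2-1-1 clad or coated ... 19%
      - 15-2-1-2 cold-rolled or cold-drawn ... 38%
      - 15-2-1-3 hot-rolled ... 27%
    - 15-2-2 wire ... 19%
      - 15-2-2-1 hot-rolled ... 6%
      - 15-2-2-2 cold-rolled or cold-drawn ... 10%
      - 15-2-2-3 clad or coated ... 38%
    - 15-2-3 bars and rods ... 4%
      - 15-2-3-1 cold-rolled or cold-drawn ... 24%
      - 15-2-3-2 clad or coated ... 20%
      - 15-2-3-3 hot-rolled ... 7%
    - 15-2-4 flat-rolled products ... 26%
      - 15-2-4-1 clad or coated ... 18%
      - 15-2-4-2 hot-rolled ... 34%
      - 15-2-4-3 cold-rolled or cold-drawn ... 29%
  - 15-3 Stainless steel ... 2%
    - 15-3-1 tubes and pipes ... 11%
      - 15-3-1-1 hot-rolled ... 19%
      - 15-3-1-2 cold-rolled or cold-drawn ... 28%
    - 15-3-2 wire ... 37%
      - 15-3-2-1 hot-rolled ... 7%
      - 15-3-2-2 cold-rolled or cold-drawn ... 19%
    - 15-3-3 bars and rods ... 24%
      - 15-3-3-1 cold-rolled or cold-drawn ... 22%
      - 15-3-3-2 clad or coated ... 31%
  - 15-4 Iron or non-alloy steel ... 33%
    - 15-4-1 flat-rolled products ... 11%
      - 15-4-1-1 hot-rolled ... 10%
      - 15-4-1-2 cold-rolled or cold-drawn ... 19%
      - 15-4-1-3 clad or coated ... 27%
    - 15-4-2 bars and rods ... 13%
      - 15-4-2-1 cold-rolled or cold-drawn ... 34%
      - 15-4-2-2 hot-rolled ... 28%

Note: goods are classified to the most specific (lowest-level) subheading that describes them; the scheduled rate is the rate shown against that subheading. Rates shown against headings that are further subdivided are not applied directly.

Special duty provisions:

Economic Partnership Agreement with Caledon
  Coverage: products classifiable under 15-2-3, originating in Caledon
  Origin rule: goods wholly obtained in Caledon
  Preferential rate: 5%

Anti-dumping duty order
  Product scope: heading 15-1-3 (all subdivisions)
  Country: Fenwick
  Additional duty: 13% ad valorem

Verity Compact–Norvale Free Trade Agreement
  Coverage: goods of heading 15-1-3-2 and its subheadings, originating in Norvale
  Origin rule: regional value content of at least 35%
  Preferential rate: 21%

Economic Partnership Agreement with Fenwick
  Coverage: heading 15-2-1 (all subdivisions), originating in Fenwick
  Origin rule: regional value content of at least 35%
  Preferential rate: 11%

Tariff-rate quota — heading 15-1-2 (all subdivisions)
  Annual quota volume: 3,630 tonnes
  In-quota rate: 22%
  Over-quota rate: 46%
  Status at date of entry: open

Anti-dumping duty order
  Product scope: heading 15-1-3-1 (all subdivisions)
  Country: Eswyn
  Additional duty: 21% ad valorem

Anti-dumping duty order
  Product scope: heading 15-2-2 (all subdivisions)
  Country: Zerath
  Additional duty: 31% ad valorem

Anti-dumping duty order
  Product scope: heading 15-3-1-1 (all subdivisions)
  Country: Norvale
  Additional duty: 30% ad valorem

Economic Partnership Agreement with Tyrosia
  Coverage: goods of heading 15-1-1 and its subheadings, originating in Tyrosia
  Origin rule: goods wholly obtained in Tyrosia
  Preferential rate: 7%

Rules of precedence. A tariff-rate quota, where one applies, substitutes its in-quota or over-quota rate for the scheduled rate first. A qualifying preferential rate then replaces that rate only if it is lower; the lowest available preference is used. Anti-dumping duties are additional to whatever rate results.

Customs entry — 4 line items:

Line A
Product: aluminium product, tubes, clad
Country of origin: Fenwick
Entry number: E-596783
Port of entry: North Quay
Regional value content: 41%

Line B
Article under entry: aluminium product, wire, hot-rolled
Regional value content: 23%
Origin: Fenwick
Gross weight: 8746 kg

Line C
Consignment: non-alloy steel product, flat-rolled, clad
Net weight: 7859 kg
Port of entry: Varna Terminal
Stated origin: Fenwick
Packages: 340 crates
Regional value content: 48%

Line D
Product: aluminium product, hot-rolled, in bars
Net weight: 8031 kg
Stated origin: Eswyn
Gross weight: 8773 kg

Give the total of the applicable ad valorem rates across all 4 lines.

Line A: aluminium → 15-2; tubes → 15-2-1; clad → 15-2-1-1. Scheduled 19%. Fenwick agreement on 15-2-1: RVC ≥ 35% → 11% available; preferential 11%. → 11%.
Line B: aluminium → 15-2; wire → 15-2-2; hot-rolled → 15-2-2-1. Scheduled 6%. Fenwick agreement on 15-2-1: 15-2-2-1 not covered. → 6%.
Line C: non-alloy steel → 15-4; flat-rolled → 15-4-1; clad → 15-4-1-3. Scheduled 27%. Fenwick agreement on 15-2-1: 15-4-1-3 not covered. → 27%.
Line D: aluminium → 15-2; in bars → 15-2-3; hot-rolled → 15-2-3-3. Scheduled 7%. No special measure applies. → 7%.
Sum: 11% + 6% + 27% + 7% = 51%.

51%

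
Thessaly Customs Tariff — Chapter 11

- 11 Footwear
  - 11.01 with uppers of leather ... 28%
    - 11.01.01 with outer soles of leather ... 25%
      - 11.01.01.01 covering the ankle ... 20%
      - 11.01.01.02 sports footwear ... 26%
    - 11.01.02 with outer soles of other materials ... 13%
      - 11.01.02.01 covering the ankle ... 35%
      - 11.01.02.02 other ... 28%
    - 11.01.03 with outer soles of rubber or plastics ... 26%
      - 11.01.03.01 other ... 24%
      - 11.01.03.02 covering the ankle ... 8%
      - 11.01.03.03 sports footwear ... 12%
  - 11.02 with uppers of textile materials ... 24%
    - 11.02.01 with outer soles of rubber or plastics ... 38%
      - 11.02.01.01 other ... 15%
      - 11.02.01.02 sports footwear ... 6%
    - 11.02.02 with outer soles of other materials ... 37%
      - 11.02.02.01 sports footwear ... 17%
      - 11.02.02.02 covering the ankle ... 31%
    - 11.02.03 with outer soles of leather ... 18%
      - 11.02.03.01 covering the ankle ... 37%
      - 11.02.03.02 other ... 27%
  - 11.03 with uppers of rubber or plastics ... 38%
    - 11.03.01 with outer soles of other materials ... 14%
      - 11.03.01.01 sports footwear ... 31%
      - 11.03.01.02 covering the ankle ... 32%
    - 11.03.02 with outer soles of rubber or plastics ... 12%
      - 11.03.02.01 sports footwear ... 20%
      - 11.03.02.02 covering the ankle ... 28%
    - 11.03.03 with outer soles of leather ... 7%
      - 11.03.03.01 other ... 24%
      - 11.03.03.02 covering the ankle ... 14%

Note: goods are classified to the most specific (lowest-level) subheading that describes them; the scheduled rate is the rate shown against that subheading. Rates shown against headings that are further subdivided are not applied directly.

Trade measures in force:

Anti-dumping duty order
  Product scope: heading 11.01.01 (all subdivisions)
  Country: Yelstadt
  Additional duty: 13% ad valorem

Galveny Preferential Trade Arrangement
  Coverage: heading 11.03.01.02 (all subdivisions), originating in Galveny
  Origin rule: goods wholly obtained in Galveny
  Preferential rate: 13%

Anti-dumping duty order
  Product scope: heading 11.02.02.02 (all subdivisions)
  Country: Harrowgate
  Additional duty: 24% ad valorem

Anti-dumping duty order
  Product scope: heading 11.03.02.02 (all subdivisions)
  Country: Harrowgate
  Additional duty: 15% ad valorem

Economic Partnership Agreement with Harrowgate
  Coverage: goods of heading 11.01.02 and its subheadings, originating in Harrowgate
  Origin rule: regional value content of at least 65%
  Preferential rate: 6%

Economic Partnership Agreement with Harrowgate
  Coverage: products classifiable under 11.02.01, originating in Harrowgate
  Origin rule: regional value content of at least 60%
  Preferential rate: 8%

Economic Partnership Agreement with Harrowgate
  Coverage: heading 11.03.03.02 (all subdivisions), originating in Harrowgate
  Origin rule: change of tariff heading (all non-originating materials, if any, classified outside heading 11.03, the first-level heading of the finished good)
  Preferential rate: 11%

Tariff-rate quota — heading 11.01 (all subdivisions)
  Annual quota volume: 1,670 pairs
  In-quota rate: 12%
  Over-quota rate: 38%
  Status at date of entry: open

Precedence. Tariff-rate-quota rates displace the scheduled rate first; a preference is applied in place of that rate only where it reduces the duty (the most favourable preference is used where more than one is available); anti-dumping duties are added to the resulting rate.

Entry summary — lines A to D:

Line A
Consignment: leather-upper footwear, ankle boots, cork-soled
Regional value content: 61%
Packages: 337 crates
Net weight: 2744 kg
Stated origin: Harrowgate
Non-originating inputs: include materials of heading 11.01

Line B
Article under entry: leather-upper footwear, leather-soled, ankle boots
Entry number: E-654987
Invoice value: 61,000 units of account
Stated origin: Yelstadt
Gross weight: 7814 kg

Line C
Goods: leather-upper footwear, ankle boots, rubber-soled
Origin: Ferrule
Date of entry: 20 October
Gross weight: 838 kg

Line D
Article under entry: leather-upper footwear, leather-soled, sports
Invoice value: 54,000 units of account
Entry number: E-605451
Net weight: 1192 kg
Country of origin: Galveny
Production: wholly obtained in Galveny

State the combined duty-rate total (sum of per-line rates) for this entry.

Line A: leather-upper → 11.01; cork-soled → 11.01.02; ankle boots → 11.01.02.01. Scheduled 35%. quota on 11.01 open → in-quota 12%; Harrowgate agreement on 11.01.02: RVC < 65%; Harrowgate agreement on 11.02.01: 11.01.02.01 not covered; Harrowgate agreement on 11.03.03.02: 11.01.02.01 not covered. → 12%.
Line B: leather-upper → 11.01; leather-soled → 11.01.01; ankle boots → 11.01.01.01. Scheduled 20%. quota on 11.01 open → in-quota 12%; anti-dumping (Yelstadt, 11.01.01): +13%; total 12% + 13% = 25%. → 25%.
Line C: leather-upper → 11.01; rubber-soled → 11.01.03; ankle boots → 11.01.03.02. Scheduled 8%. quota on 11.01 open → in-quota 12%. → 12%.
Line D: leather-upper → 11.01; leather-soled → 11.01.01; sports → 11.01.01.02. Scheduled 26%. quota on 11.01 open → in-quota 12%; Galveny agreement on 11.03.01.02: 11.01.01.02 not covered. → 12%.
Sum: 12% + 25% + 12% + 12% = 61%.

61%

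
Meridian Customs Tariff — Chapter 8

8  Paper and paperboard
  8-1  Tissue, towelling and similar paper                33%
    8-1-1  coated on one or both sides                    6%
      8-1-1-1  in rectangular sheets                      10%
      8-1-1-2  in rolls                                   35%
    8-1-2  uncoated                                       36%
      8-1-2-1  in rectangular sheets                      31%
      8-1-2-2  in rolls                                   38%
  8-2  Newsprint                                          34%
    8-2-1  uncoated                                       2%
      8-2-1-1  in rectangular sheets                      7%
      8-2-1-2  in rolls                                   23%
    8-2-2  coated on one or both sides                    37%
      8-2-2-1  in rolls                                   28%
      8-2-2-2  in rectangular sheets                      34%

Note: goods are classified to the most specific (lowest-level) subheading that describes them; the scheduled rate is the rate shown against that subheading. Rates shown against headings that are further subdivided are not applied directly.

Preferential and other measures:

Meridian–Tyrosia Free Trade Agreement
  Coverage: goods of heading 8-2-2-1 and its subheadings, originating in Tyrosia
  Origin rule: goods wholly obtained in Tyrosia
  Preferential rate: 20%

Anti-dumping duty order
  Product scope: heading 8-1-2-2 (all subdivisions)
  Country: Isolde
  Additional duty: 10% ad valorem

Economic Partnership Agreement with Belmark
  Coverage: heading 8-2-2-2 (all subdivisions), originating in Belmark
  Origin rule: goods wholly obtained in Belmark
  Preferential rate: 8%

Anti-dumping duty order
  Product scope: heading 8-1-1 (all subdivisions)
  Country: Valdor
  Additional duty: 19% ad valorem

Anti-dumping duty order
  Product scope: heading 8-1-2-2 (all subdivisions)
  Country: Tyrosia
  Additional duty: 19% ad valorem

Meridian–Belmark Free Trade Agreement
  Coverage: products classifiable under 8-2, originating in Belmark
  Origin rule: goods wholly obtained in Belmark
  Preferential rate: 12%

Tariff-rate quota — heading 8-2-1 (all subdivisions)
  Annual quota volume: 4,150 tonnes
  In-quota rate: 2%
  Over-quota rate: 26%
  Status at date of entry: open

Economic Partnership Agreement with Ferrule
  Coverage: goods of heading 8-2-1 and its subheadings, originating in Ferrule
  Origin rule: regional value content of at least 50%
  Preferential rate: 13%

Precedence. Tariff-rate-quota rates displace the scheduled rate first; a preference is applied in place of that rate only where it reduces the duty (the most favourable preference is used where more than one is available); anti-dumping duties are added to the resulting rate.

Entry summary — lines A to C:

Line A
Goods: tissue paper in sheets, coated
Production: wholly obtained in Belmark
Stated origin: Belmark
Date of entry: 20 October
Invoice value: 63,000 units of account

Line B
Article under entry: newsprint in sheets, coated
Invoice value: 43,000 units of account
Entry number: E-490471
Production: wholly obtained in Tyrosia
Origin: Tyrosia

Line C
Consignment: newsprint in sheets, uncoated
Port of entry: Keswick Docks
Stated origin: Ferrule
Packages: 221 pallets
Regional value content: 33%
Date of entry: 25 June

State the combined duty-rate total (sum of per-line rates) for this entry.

46%

Line A: tissue paper → 8-1; coated → 8-1-1; in sheets → 8-1-1-1. Scheduled 10%. Belmark agreement on 8-2-2-2: 8-1-1-1 not covered; Belmark agreement on 8-2: 8-1-1-1 not covered. → 10%.
Line B: newsprint → 8-2; coated → 8-2-2; in sheets → 8-2-2-2. Scheduled 34%. Tyrosia agreement on 8-2-2-1: 8-2-2-2 not covered. → 34%.
Line C: newsprint → 8-2; uncoated → 8-2-1; in sheets → 8-2-1-1. Scheduled 7%. quota on 8-2-1 open → in-quota 2%; Ferrule agreement on 8-2-1: RVC < 50%. → 2%.
Sum: 10% + 34% + 2% = 46%.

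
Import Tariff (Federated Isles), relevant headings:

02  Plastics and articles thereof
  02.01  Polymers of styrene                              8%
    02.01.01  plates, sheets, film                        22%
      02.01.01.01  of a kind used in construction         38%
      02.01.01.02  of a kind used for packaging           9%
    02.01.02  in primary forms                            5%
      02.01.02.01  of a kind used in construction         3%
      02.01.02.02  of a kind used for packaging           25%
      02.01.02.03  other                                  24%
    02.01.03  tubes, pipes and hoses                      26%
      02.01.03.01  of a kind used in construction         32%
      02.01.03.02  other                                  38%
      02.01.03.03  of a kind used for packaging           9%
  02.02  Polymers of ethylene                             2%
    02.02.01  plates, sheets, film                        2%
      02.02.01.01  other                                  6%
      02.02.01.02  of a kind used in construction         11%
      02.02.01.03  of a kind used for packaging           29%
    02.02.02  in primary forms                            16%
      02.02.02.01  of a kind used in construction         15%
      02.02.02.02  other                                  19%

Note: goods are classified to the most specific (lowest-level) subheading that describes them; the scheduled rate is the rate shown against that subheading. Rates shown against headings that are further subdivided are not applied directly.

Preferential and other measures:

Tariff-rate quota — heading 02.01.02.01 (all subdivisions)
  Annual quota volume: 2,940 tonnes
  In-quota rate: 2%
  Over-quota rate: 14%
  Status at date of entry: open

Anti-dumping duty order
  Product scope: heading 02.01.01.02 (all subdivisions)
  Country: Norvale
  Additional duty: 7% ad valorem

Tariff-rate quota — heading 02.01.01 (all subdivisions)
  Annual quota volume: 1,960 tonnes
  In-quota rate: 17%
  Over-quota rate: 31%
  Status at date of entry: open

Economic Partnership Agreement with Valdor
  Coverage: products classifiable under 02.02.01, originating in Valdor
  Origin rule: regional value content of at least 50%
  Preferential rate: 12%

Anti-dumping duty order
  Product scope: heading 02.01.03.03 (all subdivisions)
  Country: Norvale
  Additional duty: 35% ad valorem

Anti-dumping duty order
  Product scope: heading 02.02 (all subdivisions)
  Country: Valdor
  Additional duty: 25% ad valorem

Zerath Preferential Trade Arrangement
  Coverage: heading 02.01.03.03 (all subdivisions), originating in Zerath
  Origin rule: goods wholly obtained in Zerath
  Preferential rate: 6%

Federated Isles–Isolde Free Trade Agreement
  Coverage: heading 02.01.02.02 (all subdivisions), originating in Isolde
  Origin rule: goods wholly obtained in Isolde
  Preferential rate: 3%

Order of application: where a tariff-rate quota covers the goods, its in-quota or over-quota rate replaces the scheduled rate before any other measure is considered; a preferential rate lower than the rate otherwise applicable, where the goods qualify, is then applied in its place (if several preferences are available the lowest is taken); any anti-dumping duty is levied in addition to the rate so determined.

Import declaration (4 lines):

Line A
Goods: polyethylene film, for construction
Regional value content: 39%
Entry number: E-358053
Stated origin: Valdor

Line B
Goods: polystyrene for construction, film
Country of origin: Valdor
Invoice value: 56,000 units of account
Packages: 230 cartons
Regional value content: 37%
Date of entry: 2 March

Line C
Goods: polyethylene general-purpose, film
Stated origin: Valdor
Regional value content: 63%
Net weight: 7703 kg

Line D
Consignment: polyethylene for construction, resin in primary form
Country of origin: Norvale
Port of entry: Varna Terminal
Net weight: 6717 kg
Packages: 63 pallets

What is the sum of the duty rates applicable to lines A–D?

Line A: polyethylene → 02.02; film → 02.02.01; for construction → 02.02.01.02. Scheduled 11%. Valdor agreement on 02.02.01: RVC < 50%; anti-dumping (Valdor, 02.02): +25%; total 11% + 25% = 36%. → 36%.
Line B: polystyrene → 02.01; film → 02.01.01; for construction → 02.01.01.01. Scheduled 38%. quota on 02.01.01 open → in-quota 17%; Valdor agreement on 02.02.01: 02.01.01.01 not covered. → 17%.
Line C: polyethylene → 02.02; film → 02.02.01; general-purpose → 02.02.01.01. Scheduled 6%. Valdor agreement on 02.02.01: RVC ≥ 50% → 12% available; preference 12% not lower than 6% → no reduction; anti-dumping (Valdor, 02.02): +25%; total 6% + 25% = 31%. → 31%.
Line D: polyethylene → 02.02; resin in primary form → 02.02.02; for construction → 02.02.02.01. Scheduled 15%. No special measure applies. → 15%.
Sum: 36% + 17% + 31% + 15% = 99%.

99%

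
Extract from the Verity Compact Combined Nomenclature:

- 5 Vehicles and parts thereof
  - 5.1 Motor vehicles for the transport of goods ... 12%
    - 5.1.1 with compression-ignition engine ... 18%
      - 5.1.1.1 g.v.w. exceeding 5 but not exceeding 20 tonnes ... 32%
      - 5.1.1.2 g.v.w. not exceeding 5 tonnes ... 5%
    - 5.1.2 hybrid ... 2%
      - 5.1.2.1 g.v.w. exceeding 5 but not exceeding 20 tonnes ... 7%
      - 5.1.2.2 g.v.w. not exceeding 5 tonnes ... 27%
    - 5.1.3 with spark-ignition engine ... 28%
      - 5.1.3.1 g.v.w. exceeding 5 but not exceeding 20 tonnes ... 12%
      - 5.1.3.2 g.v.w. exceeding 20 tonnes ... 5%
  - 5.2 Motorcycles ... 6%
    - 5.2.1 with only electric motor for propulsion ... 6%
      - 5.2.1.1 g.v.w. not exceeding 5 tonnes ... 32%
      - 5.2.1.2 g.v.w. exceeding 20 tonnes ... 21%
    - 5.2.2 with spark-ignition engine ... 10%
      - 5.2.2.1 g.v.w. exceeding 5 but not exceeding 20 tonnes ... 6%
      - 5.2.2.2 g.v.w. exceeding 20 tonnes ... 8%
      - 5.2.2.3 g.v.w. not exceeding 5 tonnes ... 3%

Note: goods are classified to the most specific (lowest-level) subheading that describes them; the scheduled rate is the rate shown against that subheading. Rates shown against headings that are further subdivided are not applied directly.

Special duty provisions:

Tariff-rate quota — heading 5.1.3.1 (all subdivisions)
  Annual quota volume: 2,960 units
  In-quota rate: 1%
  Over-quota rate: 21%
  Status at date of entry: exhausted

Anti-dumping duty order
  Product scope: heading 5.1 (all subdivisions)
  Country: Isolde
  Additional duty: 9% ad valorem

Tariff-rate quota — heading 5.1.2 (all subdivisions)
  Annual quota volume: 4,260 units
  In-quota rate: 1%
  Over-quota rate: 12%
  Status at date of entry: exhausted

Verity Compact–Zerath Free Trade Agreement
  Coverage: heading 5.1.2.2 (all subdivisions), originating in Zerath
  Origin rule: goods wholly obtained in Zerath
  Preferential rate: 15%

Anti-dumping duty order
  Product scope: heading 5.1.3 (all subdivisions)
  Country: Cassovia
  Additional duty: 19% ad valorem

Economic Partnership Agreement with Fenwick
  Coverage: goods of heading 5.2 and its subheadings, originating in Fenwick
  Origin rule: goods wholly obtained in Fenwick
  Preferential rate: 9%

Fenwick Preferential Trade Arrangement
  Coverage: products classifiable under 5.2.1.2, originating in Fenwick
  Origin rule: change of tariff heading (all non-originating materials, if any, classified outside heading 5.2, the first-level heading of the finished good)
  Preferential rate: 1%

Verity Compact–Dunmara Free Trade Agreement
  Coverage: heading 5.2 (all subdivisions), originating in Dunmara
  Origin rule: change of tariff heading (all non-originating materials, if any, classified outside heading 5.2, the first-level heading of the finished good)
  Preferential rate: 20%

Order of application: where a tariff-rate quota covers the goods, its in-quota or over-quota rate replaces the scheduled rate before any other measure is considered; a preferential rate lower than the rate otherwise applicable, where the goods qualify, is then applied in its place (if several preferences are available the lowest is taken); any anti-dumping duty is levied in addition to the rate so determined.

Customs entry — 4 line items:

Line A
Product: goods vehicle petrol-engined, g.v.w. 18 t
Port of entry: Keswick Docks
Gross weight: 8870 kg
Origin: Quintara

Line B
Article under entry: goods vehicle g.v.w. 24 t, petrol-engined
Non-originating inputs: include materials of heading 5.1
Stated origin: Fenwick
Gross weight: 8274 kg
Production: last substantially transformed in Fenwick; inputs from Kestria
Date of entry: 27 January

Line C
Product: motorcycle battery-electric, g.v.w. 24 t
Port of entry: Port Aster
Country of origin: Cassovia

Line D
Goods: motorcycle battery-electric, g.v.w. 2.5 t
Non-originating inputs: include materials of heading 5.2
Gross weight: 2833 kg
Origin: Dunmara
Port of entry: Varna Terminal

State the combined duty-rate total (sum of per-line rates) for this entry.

79%

Line A: goods vehicle → 5.1; petrol-engined → 5.1.3; g.v.w. 18 t → 5.1.3.1. Scheduled 12%. quota on 5.1.3.1 exhausted → over-quota 21%. → 21%.
Line B: goods vehicle → 5.1; petrol-engined → 5.1.3; g.v.w. 24 t → 5.1.3.2. Scheduled 5%. Fenwick agreement on 5.2: 5.1.3.2 not covered; Fenwick agreement on 5.2.1.2: 5.1.3.2 not covered. → 5%.
Line C: motorcycle → 5.2; battery-electric → 5.2.1; g.v.w. 24 t → 5.2.1.2. Scheduled 21%. No special measure applies. → 21%.
Line D: motorcycle → 5.2; battery-electric → 5.2.1; g.v.w. 2.5 t → 5.2.1.1. Scheduled 32%. Dunmara agreement on 5.2: CTH not met. → 32%.
Sum: 21% + 5% + 21% + 32% = 79%.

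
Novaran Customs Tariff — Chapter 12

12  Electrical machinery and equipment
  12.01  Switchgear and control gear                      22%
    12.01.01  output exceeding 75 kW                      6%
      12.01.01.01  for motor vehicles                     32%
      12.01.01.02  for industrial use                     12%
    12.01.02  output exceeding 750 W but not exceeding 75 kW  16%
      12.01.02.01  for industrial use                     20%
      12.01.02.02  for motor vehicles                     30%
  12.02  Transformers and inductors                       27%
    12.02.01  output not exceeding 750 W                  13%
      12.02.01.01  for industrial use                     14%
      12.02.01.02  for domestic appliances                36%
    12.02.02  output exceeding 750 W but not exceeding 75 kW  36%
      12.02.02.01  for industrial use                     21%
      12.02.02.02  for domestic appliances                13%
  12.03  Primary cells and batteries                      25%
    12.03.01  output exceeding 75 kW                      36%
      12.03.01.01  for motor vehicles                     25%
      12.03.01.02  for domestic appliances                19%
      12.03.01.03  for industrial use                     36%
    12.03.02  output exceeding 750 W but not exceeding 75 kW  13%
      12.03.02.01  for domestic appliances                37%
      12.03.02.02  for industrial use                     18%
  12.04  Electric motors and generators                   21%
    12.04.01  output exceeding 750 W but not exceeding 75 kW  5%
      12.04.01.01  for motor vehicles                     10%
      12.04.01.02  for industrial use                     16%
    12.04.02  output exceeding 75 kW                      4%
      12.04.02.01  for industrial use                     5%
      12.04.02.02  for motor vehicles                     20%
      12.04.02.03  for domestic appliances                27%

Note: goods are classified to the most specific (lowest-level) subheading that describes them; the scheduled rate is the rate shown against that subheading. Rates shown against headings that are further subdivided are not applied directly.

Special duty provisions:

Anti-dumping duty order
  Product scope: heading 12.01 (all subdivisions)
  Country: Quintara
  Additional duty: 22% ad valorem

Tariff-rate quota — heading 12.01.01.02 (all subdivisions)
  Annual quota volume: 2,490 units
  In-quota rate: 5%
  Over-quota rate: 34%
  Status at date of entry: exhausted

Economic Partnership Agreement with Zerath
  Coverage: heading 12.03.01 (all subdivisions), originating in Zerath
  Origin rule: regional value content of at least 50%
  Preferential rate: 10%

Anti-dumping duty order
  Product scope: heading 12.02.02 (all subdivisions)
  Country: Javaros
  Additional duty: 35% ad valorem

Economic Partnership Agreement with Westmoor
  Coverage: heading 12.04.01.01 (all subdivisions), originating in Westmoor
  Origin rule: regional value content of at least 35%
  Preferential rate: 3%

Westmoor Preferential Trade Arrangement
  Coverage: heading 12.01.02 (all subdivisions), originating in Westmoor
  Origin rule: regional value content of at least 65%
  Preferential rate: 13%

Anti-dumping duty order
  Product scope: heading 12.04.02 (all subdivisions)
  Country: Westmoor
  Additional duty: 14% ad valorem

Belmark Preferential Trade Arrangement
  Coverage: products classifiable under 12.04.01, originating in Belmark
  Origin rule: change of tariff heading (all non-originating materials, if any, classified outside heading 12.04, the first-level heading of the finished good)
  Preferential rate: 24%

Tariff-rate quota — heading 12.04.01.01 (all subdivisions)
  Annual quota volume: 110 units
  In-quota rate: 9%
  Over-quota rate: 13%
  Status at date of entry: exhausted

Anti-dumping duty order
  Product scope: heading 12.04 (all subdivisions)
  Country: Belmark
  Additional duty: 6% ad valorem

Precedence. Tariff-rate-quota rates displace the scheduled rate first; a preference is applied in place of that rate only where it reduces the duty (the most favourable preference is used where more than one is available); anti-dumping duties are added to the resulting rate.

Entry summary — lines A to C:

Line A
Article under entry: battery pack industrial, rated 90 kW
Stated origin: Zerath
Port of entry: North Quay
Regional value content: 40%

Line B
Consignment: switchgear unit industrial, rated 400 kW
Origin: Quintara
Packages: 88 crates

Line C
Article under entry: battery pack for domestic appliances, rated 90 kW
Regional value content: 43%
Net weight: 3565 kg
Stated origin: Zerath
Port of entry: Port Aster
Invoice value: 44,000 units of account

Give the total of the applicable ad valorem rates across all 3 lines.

111%

Line A: battery pack → 12.03; rated 90 kW → 12.03.01; industrial → 12.03.01.03. Scheduled 36%. Zerath agreement on 12.03.01: RVC < 50%. → 36%.
Line B: switchgear unit → 12.01; rated 400 kW → 12.01.01; industrial → 12.01.01.02. Scheduled 12%. quota on 12.01.01.02 exhausted → over-quota 34%; anti-dumping (Quintara, 12.01): +22%; total 34% + 22% = 56%. → 56%.
Line C: battery pack → 12.03; rated 90 kW → 12.03.01; for domestic appliances → 12.03.01.02. Scheduled 19%. Zerath agreement on 12.03.01: RVC < 50%. → 19%.
Sum: 36% + 56% + 19% = 111%.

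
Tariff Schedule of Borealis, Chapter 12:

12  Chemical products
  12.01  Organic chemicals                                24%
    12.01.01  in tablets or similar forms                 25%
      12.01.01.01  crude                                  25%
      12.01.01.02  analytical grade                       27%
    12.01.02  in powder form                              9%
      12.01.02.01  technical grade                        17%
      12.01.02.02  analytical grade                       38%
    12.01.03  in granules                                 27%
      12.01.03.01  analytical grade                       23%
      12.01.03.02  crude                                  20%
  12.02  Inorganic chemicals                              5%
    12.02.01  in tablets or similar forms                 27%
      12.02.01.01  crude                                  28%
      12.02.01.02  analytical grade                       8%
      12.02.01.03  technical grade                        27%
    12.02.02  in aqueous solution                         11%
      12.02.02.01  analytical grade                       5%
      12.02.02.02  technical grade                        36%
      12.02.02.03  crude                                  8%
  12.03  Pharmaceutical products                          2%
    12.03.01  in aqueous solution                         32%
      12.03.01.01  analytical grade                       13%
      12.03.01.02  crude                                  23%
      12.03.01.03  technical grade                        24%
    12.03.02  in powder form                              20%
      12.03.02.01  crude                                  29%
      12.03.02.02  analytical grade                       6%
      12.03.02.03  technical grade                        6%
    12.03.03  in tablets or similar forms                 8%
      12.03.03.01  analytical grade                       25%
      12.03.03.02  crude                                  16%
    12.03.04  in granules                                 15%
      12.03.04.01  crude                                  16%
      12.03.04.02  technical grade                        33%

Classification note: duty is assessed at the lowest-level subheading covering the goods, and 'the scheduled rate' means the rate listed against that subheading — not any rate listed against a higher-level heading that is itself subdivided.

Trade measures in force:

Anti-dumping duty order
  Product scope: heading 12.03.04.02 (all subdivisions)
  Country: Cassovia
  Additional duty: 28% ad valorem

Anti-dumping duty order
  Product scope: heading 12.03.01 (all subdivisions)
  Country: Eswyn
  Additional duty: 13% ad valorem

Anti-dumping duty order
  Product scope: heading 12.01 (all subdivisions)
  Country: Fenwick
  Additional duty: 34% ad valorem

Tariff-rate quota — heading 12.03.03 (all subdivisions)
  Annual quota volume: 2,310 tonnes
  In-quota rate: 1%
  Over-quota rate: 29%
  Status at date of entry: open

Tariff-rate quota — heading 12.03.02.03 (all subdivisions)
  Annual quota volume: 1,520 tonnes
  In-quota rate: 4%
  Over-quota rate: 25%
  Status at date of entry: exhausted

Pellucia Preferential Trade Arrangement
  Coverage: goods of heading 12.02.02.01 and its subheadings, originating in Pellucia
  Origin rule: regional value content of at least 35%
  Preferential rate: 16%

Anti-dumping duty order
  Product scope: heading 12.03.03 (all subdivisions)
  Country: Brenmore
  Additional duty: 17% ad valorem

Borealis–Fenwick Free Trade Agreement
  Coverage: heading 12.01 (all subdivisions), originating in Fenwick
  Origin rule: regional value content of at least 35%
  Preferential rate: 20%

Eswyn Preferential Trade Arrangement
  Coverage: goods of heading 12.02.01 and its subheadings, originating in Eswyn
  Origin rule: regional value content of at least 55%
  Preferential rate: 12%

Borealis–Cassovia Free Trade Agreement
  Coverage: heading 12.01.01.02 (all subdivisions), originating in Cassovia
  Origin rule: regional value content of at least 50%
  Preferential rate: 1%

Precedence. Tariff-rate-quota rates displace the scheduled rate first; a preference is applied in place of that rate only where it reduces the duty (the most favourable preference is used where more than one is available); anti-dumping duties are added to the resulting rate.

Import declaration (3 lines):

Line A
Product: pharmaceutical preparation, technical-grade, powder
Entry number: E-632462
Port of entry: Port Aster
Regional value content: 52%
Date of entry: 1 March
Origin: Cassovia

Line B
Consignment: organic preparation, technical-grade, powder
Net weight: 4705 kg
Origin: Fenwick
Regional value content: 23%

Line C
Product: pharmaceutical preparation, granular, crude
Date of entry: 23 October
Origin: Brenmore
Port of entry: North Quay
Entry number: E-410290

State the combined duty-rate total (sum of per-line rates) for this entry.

92%

Line A: pharmaceutical → 12.03; powder → 12.03.02; technical-grade → 12.03.02.03. Scheduled 6%. quota on 12.03.02.03 exhausted → over-quota 25%; Cassovia agreement on 12.01.01.02: 12.03.02.03 not covered. → 25%.
Line B: organic → 12.01; powder → 12.01.02; technical-grade → 12.01.02.01. Scheduled 17%. Fenwick agreement on 12.01: RVC < 35%; anti-dumping (Fenwick, 12.01): +34%; total 17% + 34% = 51%. → 51%.
Line C: pharmaceutical → 12.03; granular → 12.03.04; crude → 12.03.04.01. Scheduled 16%. No special measure applies. → 16%.
Sum: 25% + 51% + 16% = 92%.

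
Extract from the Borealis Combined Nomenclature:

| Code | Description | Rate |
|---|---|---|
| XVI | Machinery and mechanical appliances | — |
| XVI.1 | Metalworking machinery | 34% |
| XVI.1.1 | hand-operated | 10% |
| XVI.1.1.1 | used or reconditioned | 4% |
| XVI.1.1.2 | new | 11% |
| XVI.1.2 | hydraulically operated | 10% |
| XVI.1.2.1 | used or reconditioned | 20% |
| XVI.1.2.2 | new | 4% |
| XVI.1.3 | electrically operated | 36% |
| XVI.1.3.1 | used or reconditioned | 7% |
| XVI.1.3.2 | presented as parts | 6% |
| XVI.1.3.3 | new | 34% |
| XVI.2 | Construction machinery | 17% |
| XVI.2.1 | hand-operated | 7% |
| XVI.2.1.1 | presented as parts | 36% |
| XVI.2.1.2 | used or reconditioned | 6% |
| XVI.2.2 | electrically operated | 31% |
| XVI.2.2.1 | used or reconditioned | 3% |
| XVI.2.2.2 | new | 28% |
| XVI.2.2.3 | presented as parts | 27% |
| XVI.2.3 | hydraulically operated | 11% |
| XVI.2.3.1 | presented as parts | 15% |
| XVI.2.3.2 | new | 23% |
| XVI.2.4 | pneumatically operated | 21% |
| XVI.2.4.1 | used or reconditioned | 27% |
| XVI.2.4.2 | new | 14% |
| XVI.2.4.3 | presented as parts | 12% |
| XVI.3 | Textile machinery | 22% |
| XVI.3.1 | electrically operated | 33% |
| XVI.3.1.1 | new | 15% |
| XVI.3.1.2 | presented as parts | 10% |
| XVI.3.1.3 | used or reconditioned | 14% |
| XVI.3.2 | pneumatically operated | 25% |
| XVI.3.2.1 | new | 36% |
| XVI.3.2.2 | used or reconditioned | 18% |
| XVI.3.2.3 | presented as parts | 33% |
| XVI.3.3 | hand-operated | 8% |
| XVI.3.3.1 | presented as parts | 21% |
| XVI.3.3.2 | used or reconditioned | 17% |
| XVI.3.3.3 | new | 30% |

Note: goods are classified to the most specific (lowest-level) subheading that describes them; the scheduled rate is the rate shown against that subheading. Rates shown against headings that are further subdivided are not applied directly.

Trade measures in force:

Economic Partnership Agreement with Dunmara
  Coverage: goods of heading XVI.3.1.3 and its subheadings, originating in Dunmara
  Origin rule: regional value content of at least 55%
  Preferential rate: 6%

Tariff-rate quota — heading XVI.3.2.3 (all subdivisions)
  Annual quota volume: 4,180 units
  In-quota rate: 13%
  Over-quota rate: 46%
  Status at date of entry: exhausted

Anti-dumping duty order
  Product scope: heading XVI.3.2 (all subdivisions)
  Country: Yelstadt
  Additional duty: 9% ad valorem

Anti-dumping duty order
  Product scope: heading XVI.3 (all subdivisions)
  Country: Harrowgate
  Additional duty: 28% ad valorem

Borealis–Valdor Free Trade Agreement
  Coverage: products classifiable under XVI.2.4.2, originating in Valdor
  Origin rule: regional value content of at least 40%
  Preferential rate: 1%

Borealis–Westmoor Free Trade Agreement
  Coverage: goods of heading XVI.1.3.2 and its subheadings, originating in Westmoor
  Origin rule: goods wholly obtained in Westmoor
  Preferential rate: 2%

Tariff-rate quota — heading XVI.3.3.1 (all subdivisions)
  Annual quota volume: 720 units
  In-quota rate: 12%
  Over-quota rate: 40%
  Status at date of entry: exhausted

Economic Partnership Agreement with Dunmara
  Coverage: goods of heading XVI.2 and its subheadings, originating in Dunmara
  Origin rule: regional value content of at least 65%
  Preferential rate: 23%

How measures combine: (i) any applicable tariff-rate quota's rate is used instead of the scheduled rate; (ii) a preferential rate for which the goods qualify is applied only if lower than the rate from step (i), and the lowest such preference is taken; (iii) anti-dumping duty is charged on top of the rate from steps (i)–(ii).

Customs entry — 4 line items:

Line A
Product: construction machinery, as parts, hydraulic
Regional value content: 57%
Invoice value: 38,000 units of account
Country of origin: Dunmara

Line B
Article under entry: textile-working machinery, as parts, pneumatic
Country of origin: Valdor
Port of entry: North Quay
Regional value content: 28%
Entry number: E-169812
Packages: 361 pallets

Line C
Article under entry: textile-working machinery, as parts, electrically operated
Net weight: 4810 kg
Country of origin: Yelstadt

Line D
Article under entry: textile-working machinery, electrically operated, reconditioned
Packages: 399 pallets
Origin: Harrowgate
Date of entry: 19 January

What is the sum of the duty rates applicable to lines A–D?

Line A: construction → XVI.2; hydraulic → XVI.2.3; as parts → XVI.2.3.1. Scheduled 15%. Dunmara agreement on XVI.3.1.3: XVI.2.3.1 not covered; Dunmara agreement on XVI.2: RVC < 65%. → 15%.
Line B: textile-working → XVI.3; pneumatic → XVI.3.2; as parts → XVI.3.2.3. Scheduled 33%. quota on XVI.3.2.3 exhausted → over-quota 46%; Valdor agreement on XVI.2.4.2: XVI.3.2.3 not covered. → 46%.
Line C: textile-working → XVI.3; electrically operated → XVI.3.1; as parts → XVI.3.1.2. Scheduled 10%. No special measure applies. → 10%.
Line D: textile-working → XVI.3; electrically operated → XVI.3.1; reconditioned → XVI.3.1.3. Scheduled 14%. anti-dumping (Harrowgate, XVI.3): +28%; total 14% + 28% = 42%. → 42%.
Sum: 15% + 46% + 10% + 42% = 113%.

113%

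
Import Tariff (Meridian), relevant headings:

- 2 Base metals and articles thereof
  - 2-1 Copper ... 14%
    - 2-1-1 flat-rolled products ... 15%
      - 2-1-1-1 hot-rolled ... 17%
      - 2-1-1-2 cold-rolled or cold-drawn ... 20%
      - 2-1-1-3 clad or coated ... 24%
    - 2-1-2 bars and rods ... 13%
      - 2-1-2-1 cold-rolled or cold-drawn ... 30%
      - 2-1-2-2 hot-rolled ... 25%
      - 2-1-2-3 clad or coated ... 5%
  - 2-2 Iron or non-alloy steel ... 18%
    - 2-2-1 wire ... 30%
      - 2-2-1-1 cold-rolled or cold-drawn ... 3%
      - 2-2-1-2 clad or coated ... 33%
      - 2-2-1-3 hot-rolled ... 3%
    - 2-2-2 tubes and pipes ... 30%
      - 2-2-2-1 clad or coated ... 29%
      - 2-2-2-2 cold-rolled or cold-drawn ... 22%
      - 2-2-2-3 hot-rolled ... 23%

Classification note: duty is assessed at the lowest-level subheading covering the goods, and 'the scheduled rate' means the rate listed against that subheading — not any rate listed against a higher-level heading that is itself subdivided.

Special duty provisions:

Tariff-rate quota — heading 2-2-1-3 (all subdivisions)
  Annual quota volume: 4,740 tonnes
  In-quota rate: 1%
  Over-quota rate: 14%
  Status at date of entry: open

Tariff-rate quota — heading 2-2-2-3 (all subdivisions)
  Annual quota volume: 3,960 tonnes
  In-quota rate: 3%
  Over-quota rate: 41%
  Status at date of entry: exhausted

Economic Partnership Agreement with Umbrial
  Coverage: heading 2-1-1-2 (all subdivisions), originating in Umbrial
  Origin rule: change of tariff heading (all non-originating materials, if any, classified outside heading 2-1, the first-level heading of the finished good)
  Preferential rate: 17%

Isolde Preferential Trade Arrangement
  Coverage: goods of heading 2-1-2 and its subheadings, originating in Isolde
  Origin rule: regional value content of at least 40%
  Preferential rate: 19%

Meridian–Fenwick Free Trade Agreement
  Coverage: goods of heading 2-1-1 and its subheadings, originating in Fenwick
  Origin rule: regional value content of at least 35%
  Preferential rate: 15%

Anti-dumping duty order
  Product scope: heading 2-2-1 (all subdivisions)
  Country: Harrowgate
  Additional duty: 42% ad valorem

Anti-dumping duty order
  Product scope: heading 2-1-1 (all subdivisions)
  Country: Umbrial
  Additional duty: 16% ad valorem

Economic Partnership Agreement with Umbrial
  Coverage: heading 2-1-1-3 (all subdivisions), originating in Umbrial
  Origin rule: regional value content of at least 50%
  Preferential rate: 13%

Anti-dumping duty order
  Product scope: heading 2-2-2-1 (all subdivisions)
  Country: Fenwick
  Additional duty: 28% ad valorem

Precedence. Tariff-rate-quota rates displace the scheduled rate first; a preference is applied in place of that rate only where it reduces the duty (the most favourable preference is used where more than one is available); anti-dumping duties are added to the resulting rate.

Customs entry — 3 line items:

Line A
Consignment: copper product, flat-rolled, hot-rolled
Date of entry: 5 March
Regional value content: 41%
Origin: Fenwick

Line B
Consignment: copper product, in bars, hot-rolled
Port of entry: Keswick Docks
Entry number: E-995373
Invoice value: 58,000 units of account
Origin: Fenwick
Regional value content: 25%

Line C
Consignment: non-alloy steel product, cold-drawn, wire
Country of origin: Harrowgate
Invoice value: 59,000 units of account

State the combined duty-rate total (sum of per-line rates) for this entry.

Line A: copper → 2-1; flat-rolled → 2-1-1; hot-rolled → 2-1-1-1. Scheduled 17%. Fenwick agreement on 2-1-1: RVC ≥ 35% → 15% available; preferential 15%. → 15%.
Line B: copper → 2-1; in bars → 2-1-2; hot-rolled → 2-1-2-2. Scheduled 25%. Fenwick agreement on 2-1-1: 2-1-2-2 not covered. → 25%.
Line C: non-alloy steel → 2-2; wire → 2-2-1; cold-drawn → 2-2-1-1. Scheduled 3%. anti-dumping (Harrowgate, 2-2-1): +42%; total 3% + 42% = 45%. → 45%.
Sum: 15% + 25% + 45% = 85%.

85%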